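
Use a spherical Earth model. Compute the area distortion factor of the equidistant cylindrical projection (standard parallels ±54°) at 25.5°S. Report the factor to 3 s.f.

0.651

With standard parallel φ₀ = 54°, the equirectangular projection gives x = Rλ cos φ₀, y = Rφ, so h = 1 and k = cos 54° / cos φ.
Areal scale = h·k = 1 × cos φ₀ / cos φ; at 25.5°, h = 1.000, k = 0.6512, so h·k = 0.6512.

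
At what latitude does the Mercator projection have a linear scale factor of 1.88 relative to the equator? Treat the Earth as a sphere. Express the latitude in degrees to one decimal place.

Mercator scale is k = sec φ = 1/cos φ.
1/cos φ = 1.88  ⇒  cos φ = 0.5319  ⇒  φ = arccos(0.5319) ≈ 57.9°.

57.9°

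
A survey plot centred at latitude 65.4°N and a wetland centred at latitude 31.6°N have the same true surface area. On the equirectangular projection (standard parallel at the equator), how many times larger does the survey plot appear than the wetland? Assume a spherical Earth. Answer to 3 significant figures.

For the equirectangular projection with φ₀ = 0 (plate carrée), h = 1 along meridians and k = sec φ along parallels.
Areal scale at 65.4°: h·k = 1.000 × 2.402 = 2.402.
Areal scale at 31.6°: h·k = 1.000 × 1.174 = 1.174.
Ratio = 2.402/1.174 ≈ 2.05.

2.05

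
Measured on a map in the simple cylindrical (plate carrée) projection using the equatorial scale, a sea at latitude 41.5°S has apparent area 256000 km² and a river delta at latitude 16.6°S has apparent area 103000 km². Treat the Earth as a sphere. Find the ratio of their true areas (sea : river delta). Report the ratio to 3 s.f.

1.94

On the plate carrée, areal scale = h·k = 1 × sec φ, so true area = apparent × cos φ.
True area of sea: 256000 × cos(41.5°) = 256000 × 0.7490 = 191700 km².
True area of river delta: 103000 × cos(16.6°) = 103000 × 0.9583 = 98710 km².
Ratio = 191700 / 98710 ≈ 1.94.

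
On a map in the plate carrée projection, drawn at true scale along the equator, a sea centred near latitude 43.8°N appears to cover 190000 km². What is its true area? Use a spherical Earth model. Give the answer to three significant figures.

Plate carrée maps x = Rλ, y = Rφ. The meridian scale is h = 1 and the parallel scale is k = 1/cos φ = sec φ.
Areal scale = h·k = 1 × sec φ; at 43.8°, h = 1.000, k = 1.386, so h·k = 1.386.
True area = apparent / (areal scale) = 190000 / 1.386 ≈ 137000 km².

137000 km²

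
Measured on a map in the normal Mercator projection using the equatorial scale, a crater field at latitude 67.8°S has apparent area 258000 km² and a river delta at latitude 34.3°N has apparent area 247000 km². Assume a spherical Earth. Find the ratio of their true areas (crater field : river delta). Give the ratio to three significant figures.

Since Mercator area scale is 1/cos²φ, the true area equals the apparent area multiplied by cos²φ.
True area of crater field: 258000 × cos²(67.8°) = 258000 × 0.1428 = 36830 km².
True area of river delta: 247000 × cos²(34.3°) = 247000 × 0.6824 = 168600 km².
Ratio = 36830 / 168600 ≈ 0.219.

0.219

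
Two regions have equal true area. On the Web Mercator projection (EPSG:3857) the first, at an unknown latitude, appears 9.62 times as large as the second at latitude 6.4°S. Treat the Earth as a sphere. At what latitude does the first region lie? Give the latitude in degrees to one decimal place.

Mercator areal scale is sec²φ, so apparent-area ratio = sec²φ₁ / sec²φ₂ = cos²φ₂ / cos²φ₁.
cos²φ₂ / cos²φ₁ = 9.62  ⇒  cos φ₁ = cos 6.4° / √9.62 = 0.9938/3.102 = 0.3204.
φ₁ = arccos(0.3204) ≈ 71.3°.

71.3°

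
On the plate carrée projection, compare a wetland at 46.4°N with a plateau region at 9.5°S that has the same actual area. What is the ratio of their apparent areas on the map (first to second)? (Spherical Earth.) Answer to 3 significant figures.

For the equirectangular projection with φ₀ = 0 (plate carrée), h = 1 along meridians and k = sec φ along parallels.
Areal scale at 46.4°: h·k = 1.000 × 1.450 = 1.450.
Areal scale at 9.5°: h·k = 1.000 × 1.014 = 1.014.
Ratio = 1.450/1.014 ≈ 1.43.

1.43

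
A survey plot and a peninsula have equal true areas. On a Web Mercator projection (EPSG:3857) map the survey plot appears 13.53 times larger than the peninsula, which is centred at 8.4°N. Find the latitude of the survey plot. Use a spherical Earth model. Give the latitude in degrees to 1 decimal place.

For equal true areas on Mercator, apparent areas scale as sec²φ, so the ratio is cos²φ₂ / cos²φ₁.
cos²φ₂ / cos²φ₁ = 13.53  ⇒  cos φ₁ = cos 8.4° / √13.53 = 0.9893/3.678 = 0.2689.
φ₁ = arccos(0.2689) ≈ 74.4°.

74.4°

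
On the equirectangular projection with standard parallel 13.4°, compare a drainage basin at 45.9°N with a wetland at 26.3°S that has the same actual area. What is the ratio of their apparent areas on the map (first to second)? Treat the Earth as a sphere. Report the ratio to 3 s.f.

The equidistant cylindrical projection with φ₀ = 13.4° has h = 1 (meridians true) and k = cos φ₀ / cos φ along parallels.
Areal scale at 45.9°: h·k = 1.000 × 1.398 = 1.398.
Areal scale at 26.3°: h·k = 1.000 × 1.085 = 1.085.
Ratio = 1.398/1.085 ≈ 1.29.

1.29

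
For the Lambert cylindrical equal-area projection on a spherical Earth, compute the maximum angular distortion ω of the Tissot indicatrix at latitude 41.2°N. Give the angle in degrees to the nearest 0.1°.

The Lambert cylindrical equal-area projection is the cylindrical equal-area projection with its standard parallel at the equator (φ₀ = 0). For cylindrical equal-area with standard parallel φ₀, h = cos φ / cos φ₀ and k = cos φ₀ / cos φ, so h·k = 1.
At 41.2°: h = 0.7524, k = 1.329; principal scales a = 1.329, b = 0.7524.
sin(ω/2) = (a − b)/(a + b) = 0.5766/2.081 = 0.2770, so ω = 2 arcsin(0.2770) ≈ 32.2°.

32.2°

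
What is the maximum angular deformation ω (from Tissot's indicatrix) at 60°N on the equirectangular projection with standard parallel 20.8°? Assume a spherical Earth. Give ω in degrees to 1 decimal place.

35.3°

The equidistant cylindrical projection with φ₀ = 20.8° has h = 1 (meridians true) and k = cos φ₀ / cos φ along parallels.
At 60°: h = 1.000, k = 1.870; principal scales a = 1.870, b = 1.000.
sin(ω/2) = (a − b)/(a + b) = 0.8697/2.870 = 0.3031, so ω = 2 arcsin(0.3031) ≈ 35.3°.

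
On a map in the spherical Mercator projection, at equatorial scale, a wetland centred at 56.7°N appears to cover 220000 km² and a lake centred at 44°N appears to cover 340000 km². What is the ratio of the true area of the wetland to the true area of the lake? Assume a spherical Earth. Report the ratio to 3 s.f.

Mercator's areal exaggeration is sec²φ; hence true area = (apparent area) · cos²φ.
True area of wetland: 220000 × cos²(56.7°) = 220000 × 0.3014 = 66310 km².
True area of lake: 340000 × cos²(44°) = 340000 × 0.5174 = 175900 km².
Ratio = 66310 / 175900 ≈ 0.377.

0.377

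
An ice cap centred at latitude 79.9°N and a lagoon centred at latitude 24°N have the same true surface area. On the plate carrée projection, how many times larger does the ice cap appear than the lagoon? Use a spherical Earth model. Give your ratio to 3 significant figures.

Plate carrée maps x = Rλ, y = Rφ. The meridian scale is h = 1 and the parallel scale is k = 1/cos φ = sec φ.
Areal scale at 79.9°: h·k = 1.000 × 5.702 = 5.702.
Areal scale at 24°: h·k = 1.000 × 1.095 = 1.095.
Ratio = 5.702/1.095 ≈ 5.21.

5.21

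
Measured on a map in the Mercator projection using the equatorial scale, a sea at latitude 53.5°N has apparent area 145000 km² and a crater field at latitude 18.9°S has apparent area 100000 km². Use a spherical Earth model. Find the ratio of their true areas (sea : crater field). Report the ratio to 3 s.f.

0.573

Mercator's areal exaggeration is sec²φ; hence true area = (apparent area) · cos²φ.
True area of sea: 145000 × cos²(53.5°) = 145000 × 0.3538 = 51300 km².
True area of crater field: 100000 × cos²(18.9°) = 100000 × 0.8951 = 89510 km².
Ratio = 51300 / 89510 ≈ 0.573.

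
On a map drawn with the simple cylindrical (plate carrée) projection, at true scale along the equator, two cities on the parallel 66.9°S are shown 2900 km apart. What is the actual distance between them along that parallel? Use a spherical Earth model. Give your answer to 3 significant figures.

1140 km

In the plate carrée (x = Rλ, y = Rφ), meridians are true-scale (h = 1) and parallels are stretched by k = sec φ.
Along the parallel at 66.9°, map distances are exaggerated by k = sec 66.9° = 2.549.
True distance = 2900 / 2.549 = 2900 × cos 66.9° ≈ 1140 km.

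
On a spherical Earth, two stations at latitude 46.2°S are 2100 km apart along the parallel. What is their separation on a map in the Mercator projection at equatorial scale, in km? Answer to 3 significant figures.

The Mercator projection is conformal; its linear scale factor is the same in every direction and equals sec φ = 1/cos φ.
Along the parallel, k = sec 46.2° = 1/0.6921 = 1.445.
Map distance = 2100 × 1.445 ≈ 3030 km.

3030 km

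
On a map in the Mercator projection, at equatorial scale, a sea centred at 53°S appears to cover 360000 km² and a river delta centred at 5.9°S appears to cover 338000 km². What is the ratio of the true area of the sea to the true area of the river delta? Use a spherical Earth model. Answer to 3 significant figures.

Since Mercator area scale is 1/cos²φ, the true area equals the apparent area multiplied by cos²φ.
True area of sea: 360000 × cos²(53°) = 360000 × 0.3622 = 130400 km².
True area of river delta: 338000 × cos²(5.9°) = 338000 × 0.9894 = 334400 km².
Ratio = 130400 / 334400 ≈ 0.390.

0.390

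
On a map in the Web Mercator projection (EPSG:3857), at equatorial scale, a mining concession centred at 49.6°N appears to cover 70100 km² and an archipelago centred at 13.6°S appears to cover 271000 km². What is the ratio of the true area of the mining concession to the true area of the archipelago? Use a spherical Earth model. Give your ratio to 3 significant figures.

Mercator's areal exaggeration is sec²φ; hence true area = (apparent area) · cos²φ.
True area of mining concession: 70100 × cos²(49.6°) = 70100 × 0.4201 = 29450 km².
True area of archipelago: 271000 × cos²(13.6°) = 271000 × 0.9447 = 256000 km².
Ratio = 29450 / 256000 ≈ 0.115.

0.115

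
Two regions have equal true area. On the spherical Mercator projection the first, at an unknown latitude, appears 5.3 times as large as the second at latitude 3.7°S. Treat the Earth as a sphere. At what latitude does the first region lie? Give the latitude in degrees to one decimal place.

64.3°

On Mercator, (apparent₁)/(apparent₂) = sec²φ₁ / sec²φ₂ when true areas are equal.
cos²φ₂ / cos²φ₁ = 5.3  ⇒  cos φ₁ = cos 3.7° / √5.3 = 0.9979/2.302 = 0.4335.
φ₁ = arccos(0.4335) ≈ 64.3°.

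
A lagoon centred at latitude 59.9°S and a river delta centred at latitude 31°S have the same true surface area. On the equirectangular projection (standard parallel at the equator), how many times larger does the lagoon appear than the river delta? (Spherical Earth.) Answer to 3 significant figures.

In the plate carrée (x = Rλ, y = Rφ), meridians are true-scale (h = 1) and parallels are stretched by k = sec φ.
Areal scale at 59.9°: h·k = 1.000 × 1.994 = 1.994.
Areal scale at 31°: h·k = 1.000 × 1.167 = 1.167.
Ratio = 1.994/1.167 ≈ 1.71.

1.71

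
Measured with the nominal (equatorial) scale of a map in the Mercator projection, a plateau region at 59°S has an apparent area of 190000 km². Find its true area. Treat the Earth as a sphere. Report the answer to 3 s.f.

50400 km²

Mercator is conformal, so the point scale is isotropic: h = k = sec φ = 1/cos φ.
Areal scale = k² = sec²φ = 1/cos²(59°) = 1/0.5150² = 3.770.
True area = apparent / (areal scale) = 190000 / 3.770 ≈ 50400 km².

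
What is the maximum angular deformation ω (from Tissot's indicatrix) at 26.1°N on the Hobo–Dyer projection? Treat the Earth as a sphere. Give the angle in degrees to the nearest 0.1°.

Hobo–Dyer is a cylindrical equal-area projection with standard parallels at ±37.5°. For cylindrical equal-area with standard parallel φ₀, h = cos φ / cos φ₀ and k = cos φ₀ / cos φ, so h·k = 1.
At 26.1°: h = 1.132, k = 0.8834; principal scales a = 1.132, b = 0.8834.
sin(ω/2) = (a − b)/(a + b) = 0.2485/2.015 = 0.1233, so ω = 2 arcsin(0.1233) ≈ 14.2°.

14.2°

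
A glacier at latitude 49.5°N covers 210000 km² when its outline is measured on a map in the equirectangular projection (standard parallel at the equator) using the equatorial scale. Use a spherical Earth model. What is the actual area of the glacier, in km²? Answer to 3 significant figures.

For the equirectangular projection with φ₀ = 0 (plate carrée), h = 1 along meridians and k = sec φ along parallels.
Areal scale = h·k = 1 × sec φ; at 49.5°, h = 1.000, k = 1.540, so h·k = 1.540.
True area = apparent / (areal scale) = 210000 / 1.540 ≈ 136000 km².

136000 km²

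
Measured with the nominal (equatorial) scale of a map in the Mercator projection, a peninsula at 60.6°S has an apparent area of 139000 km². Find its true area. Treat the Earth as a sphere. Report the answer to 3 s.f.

The Mercator projection is conformal; its linear scale factor is the same in every direction and equals sec φ = 1/cos φ.
Areal scale = k² = sec²φ = 1/cos²(60.6°) = 1/0.4909² = 4.150.
True area = apparent / (areal scale) = 139000 / 4.150 ≈ 33500 km².

33500 km²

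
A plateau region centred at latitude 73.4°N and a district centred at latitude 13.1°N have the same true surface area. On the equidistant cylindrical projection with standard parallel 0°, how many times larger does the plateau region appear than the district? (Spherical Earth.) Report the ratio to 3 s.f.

3.41

For the equirectangular projection with φ₀ = 0 (plate carrée), h = 1 along meridians and k = sec φ along parallels.
Areal scale at 73.4°: h·k = 1.000 × 3.500 = 3.500.
Areal scale at 13.1°: h·k = 1.000 × 1.027 = 1.027.
Ratio = 3.500/1.027 ≈ 3.41.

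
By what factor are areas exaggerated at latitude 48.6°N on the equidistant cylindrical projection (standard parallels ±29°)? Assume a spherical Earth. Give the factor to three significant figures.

1.32

In the equirectangular projection with standard parallel φ₀ = 29° (x = Rλ cos φ₀, y = Rφ), meridians are true-scale (h = 1) and the parallel scale is k = cos φ₀ / cos φ.
Areal scale = h·k = 1 × cos φ₀ / cos φ; at 48.6°, h = 1.000, k = 1.323, so h·k = 1.323.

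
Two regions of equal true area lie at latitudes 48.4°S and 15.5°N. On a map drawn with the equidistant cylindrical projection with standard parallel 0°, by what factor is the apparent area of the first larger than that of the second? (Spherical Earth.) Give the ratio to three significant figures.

Plate carrée maps x = Rλ, y = Rφ. The meridian scale is h = 1 and the parallel scale is k = 1/cos φ = sec φ.
Areal scale at 48.4°: h·k = 1.000 × 1.506 = 1.506.
Areal scale at 15.5°: h·k = 1.000 × 1.038 = 1.038.
Ratio = 1.506/1.038 ≈ 1.45.

1.45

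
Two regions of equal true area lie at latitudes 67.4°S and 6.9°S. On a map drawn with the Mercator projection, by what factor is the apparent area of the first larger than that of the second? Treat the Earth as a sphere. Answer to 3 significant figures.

6.67

Mercator areal scale is sec²φ.
At 67.4°: sec²(67.4°) = 1/0.3843² = 6.771.
At 6.9°: sec²(6.9°) = 1/0.9928² = 1.015.
Ratio = 6.771/1.015 = cos²(6.9°)/cos²(67.4°) ≈ 6.67.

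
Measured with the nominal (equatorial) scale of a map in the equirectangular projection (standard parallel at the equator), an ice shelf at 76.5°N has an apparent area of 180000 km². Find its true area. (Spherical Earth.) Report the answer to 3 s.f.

Plate carrée maps x = Rλ, y = Rφ. The meridian scale is h = 1 and the parallel scale is k = 1/cos φ = sec φ.
Areal scale = h·k = 1 × sec φ; at 76.5°, h = 1.000, k = 4.284, so h·k = 4.284.
True area = apparent / (areal scale) = 180000 / 4.284 ≈ 42000 km².

42000 km²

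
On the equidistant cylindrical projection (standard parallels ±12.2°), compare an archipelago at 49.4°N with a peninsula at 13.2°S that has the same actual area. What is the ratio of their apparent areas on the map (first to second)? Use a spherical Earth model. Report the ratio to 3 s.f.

1.50

With standard parallel φ₀ = 12.2°, the equirectangular projection gives x = Rλ cos φ₀, y = Rφ, so h = 1 and k = cos 12.2° / cos φ.
Areal scale at 49.4°: h·k = 1.000 × 1.502 = 1.502.
Areal scale at 13.2°: h·k = 1.000 × 1.004 = 1.004.
Ratio = 1.502/1.004 ≈ 1.50.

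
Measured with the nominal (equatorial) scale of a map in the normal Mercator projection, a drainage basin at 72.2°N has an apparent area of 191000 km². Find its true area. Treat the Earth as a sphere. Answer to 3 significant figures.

17800 km²

The Mercator projection is conformal; its linear scale factor is the same in every direction and equals sec φ = 1/cos φ.
Areal scale = k² = sec²φ = 1/cos²(72.2°) = 1/0.3057² = 10.70.
True area = apparent / (areal scale) = 191000 / 10.70 ≈ 17800 km².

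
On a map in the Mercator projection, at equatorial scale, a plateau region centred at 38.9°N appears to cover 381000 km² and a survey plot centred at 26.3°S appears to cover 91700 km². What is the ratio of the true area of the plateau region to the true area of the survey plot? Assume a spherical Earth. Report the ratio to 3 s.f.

Mercator's areal exaggeration is sec²φ; hence true area = (apparent area) · cos²φ.
True area of plateau region: 381000 × cos²(38.9°) = 381000 × 0.6057 = 230800 km².
True area of survey plot: 91700 × cos²(26.3°) = 91700 × 0.8037 = 73700 km².
Ratio = 230800 / 73700 ≈ 3.13.

3.13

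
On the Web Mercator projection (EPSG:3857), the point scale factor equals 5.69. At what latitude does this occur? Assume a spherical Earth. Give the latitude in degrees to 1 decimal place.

79.9°

Mercator scale is k = sec φ = 1/cos φ.
1/cos φ = 5.69  ⇒  cos φ = 0.1757  ⇒  φ = arccos(0.1757) ≈ 79.9°.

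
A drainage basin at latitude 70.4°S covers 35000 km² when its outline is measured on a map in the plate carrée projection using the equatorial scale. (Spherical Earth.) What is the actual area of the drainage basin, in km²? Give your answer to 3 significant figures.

In the plate carrée (x = Rλ, y = Rφ), meridians are true-scale (h = 1) and parallels are stretched by k = sec φ.
Areal scale = h·k = 1 × sec φ; at 70.4°, h = 1.000, k = 2.981, so h·k = 2.981.
True area = apparent / (areal scale) = 35000 / 2.981 ≈ 11700 km².

11700 km²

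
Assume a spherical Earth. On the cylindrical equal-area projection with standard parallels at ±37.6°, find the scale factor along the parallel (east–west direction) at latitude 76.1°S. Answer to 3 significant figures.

3.30

Cylindrical equal-area (φ₀ = 37.6°): h = cos φ / cos 37.6° along meridians, k = cos 37.6° / cos φ along parallels; h·k = 1.
k = cos 37.6° / cos 76.1° = 0.7923/0.2402 = 3.298.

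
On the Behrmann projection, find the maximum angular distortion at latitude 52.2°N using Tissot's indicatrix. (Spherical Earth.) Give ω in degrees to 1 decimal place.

Behrmann is a cylindrical equal-area projection with standard parallels at ±30°. A cylindrical equal-area projection with standard parallel φ₀ has meridian scale h = cos φ / cos φ₀ and parallel scale k = cos φ₀ / cos φ (so areas are preserved, h·k = 1).
At 52.2°: h = 0.7077, k = 1.413; principal scales a = 1.413, b = 0.7077.
sin(ω/2) = (a − b)/(a + b) = 0.7053/2.121 = 0.3326, so ω = 2 arcsin(0.3326) ≈ 38.8°.

38.8°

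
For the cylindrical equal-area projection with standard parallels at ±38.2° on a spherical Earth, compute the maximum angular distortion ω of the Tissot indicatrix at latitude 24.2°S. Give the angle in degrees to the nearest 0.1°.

17.0°

A cylindrical equal-area projection with standard parallel φ₀ has meridian scale h = cos φ / cos φ₀ and parallel scale k = cos φ₀ / cos φ (so areas are preserved, h·k = 1).
At 24.2°: h = 1.161, k = 0.8616; principal scales a = 1.161, b = 0.8616.
sin(ω/2) = (a − b)/(a + b) = 0.2991/2.022 = 0.1479, so ω = 2 arcsin(0.1479) ≈ 17.0°.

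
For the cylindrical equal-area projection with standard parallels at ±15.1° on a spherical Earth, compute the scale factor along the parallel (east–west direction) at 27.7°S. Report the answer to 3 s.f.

A cylindrical equal-area projection with standard parallel φ₀ has meridian scale h = cos φ / cos φ₀ and parallel scale k = cos φ₀ / cos φ (so areas are preserved, h·k = 1).
k = cos 15.1° / cos 27.7° = 0.9655/0.8854 = 1.090.

1.09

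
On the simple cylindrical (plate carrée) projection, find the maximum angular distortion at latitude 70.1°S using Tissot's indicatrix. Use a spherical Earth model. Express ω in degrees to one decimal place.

Plate carrée maps x = Rλ, y = Rφ. The meridian scale is h = 1 and the parallel scale is k = 1/cos φ = sec φ.
At 70.1°: h = 1.000, k = 2.938; principal scales a = 2.938, b = 1.000.
sin(ω/2) = (a − b)/(a + b) = 1.938/3.938 = 0.4921, so ω = 2 arcsin(0.4921) ≈ 59.0°.

59.0°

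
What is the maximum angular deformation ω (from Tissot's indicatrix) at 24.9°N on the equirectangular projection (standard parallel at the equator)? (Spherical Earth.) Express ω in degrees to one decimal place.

5.6°

In the plate carrée (x = Rλ, y = Rφ), meridians are true-scale (h = 1) and parallels are stretched by k = sec φ.
At 24.9°: h = 1.000, k = 1.102; principal scales a = 1.102, b = 1.000.
sin(ω/2) = (a − b)/(a + b) = 0.1025/2.102 = 0.04874, so ω = 2 arcsin(0.04874) ≈ 5.6°.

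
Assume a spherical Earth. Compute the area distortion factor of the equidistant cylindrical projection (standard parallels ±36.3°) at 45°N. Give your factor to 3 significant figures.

1.14

With standard parallel φ₀ = 36.3°, the equirectangular projection gives x = Rλ cos φ₀, y = Rφ, so h = 1 and k = cos 36.3° / cos φ.
Areal scale = h·k = 1 × cos φ₀ / cos φ; at 45°, h = 1.000, k = 1.140, so h·k = 1.140.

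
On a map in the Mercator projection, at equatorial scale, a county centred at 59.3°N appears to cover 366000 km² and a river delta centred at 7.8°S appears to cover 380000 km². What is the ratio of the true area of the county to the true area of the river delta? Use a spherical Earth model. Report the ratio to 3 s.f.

0.256

Since Mercator area scale is 1/cos²φ, the true area equals the apparent area multiplied by cos²φ.
True area of county: 366000 × cos²(59.3°) = 366000 × 0.2607 = 95400 km².
True area of river delta: 380000 × cos²(7.8°) = 380000 × 0.9816 = 373000 km².
Ratio = 95400 / 373000 ≈ 0.256.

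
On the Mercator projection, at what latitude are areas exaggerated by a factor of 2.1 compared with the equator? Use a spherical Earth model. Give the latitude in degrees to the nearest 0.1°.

46.4°

Mercator areal scale is sec²φ.
sec²φ = 2.1  ⇒  cos²φ = 0.4762  ⇒  cos φ = 0.6901.
φ = arccos(0.6901) ≈ 46.4°.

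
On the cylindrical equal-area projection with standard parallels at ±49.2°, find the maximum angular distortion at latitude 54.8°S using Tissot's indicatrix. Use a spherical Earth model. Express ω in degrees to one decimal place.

14.3°

A cylindrical equal-area projection with standard parallel φ₀ has meridian scale h = cos φ / cos φ₀ and parallel scale k = cos φ₀ / cos φ (so areas are preserved, h·k = 1).
At 54.8°: h = 0.8822, k = 1.134; principal scales a = 1.134, b = 0.8822.
sin(ω/2) = (a − b)/(a + b) = 0.2514/2.016 = 0.1247, so ω = 2 arcsin(0.1247) ≈ 14.3°.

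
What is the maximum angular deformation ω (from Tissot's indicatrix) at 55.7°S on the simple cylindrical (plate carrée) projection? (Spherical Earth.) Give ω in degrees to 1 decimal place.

32.4°

For the equirectangular projection with φ₀ = 0 (plate carrée), h = 1 along meridians and k = sec φ along parallels.
At 55.7°: h = 1.000, k = 1.775; principal scales a = 1.775, b = 1.000.
sin(ω/2) = (a − b)/(a + b) = 0.7745/2.775 = 0.2792, so ω = 2 arcsin(0.2792) ≈ 32.4°.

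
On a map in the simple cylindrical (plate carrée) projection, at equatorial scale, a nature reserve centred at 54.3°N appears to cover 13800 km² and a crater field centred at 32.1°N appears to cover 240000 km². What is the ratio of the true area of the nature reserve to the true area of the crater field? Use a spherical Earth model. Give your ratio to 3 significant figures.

On the plate carrée, areal scale = h·k = 1 × sec φ, so true area = apparent × cos φ.
True area of nature reserve: 13800 × cos(54.3°) = 13800 × 0.5835 = 8053 km².
True area of crater field: 240000 × cos(32.1°) = 240000 × 0.8471 = 203300 km².
Ratio = 8053 / 203300 ≈ 0.0396.

0.0396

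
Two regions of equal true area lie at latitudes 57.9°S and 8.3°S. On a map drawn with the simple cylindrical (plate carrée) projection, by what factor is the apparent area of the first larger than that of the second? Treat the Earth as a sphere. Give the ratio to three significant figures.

1.86

Plate carrée maps x = Rλ, y = Rφ. The meridian scale is h = 1 and the parallel scale is k = 1/cos φ = sec φ.
Areal scale at 57.9°: h·k = 1.000 × 1.882 = 1.882.
Areal scale at 8.3°: h·k = 1.000 × 1.011 = 1.011.
Ratio = 1.882/1.011 ≈ 1.86.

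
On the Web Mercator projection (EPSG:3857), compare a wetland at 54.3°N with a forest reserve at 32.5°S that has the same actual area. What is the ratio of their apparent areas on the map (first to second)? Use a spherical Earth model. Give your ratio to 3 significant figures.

Mercator is conformal with k = sec φ, so areal scale = k² = sec²φ.
At 54.3°: sec²(54.3°) = 1/0.5835² = 2.937.
At 32.5°: sec²(32.5°) = 1/0.8434² = 1.406.
Ratio = 2.937/1.406 = cos²(32.5°)/cos²(54.3°) ≈ 2.09.

2.09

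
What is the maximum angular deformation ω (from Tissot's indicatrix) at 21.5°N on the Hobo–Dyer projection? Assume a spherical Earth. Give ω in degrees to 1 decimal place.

Hobo–Dyer is a cylindrical equal-area projection with standard parallels at ±37.5°. For cylindrical equal-area with standard parallel φ₀, h = cos φ / cos φ₀ and k = cos φ₀ / cos φ, so h·k = 1.
At 21.5°: h = 1.173, k = 0.8527; principal scales a = 1.173, b = 0.8527.
sin(ω/2) = (a − b)/(a + b) = 0.3201/2.025 = 0.1580, so ω = 2 arcsin(0.1580) ≈ 18.2°.

18.2°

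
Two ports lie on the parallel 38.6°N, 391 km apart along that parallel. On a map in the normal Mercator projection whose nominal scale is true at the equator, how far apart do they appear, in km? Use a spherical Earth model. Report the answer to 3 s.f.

500 km

The Mercator projection is conformal; its linear scale factor is the same in every direction and equals sec φ = 1/cos φ.
Along the parallel, k = sec 38.6° = 1/0.7815 = 1.280.
Map distance = 391 × 1.280 ≈ 500 km.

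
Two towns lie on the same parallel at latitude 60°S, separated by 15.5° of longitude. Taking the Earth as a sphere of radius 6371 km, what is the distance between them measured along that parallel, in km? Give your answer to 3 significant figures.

862 km

Arc length along a parallel = R cos φ · Δλ (with Δλ in radians).
= 6371 × cos 60° × (15.5° × π/180) = 6371 × 0.5000 × 0.2705 ≈ 862 km.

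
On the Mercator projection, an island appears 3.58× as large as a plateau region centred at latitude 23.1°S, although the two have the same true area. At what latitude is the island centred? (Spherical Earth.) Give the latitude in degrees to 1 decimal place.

60.9°

Mercator areal scale is sec²φ, so apparent-area ratio = sec²φ₁ / sec²φ₂ = cos²φ₂ / cos²φ₁.
cos²φ₂ / cos²φ₁ = 3.58  ⇒  cos φ₁ = cos 23.1° / √3.58 = 0.9198/1.892 = 0.4861.
φ₁ = arccos(0.4861) ≈ 60.9°.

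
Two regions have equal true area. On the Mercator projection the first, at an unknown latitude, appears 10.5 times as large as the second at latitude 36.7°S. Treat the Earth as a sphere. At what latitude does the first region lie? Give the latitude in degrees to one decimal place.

75.7°

Mercator areal scale is sec²φ, so apparent-area ratio = sec²φ₁ / sec²φ₂ = cos²φ₂ / cos²φ₁.
cos²φ₂ / cos²φ₁ = 10.5  ⇒  cos φ₁ = cos 36.7° / √10.5 = 0.8018/3.240 = 0.2474.
φ₁ = arccos(0.2474) ≈ 75.7°.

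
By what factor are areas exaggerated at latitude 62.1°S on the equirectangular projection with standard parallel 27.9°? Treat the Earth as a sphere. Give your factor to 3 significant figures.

1.89

With standard parallel φ₀ = 27.9°, the equirectangular projection gives x = Rλ cos φ₀, y = Rφ, so h = 1 and k = cos 27.9° / cos φ.
Areal scale = h·k = 1 × cos φ₀ / cos φ; at 62.1°, h = 1.000, k = 1.889, so h·k = 1.889.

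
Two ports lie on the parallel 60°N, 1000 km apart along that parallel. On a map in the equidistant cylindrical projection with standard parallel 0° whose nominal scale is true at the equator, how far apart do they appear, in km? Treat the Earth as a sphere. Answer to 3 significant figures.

Plate carrée maps x = Rλ, y = Rφ. The meridian scale is h = 1 and the parallel scale is k = 1/cos φ = sec φ.
Along the parallel, k = sec 60° = 1/0.5000 = 2.000.
Map distance = 1000 × 2.000 ≈ 2000 km.

2000 km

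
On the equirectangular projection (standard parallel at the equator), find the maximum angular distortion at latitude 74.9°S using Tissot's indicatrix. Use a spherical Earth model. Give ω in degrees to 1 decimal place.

For the equirectangular projection with φ₀ = 0 (plate carrée), h = 1 along meridians and k = sec φ along parallels.
At 74.9°: h = 1.000, k = 3.839; principal scales a = 3.839, b = 1.000.
sin(ω/2) = (a − b)/(a + b) = 2.839/4.839 = 0.5867, so ω = 2 arcsin(0.5867) ≈ 71.8°.

71.8°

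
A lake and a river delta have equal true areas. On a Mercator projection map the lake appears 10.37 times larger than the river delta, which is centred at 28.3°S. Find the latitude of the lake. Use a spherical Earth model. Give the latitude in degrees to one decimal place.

74.1°

On Mercator, (apparent₁)/(apparent₂) = sec²φ₁ / sec²φ₂ when true areas are equal.
cos²φ₂ / cos²φ₁ = 10.37  ⇒  cos φ₁ = cos 28.3° / √10.37 = 0.8805/3.220 = 0.2734.
φ₁ = arccos(0.2734) ≈ 74.1°.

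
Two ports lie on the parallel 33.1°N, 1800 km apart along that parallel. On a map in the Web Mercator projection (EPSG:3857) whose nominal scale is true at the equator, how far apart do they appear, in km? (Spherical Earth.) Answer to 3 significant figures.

2150 km

For Mercator, h = k = sec φ (a conformal cylindrical projection has a single point scale, 1/cos φ).
Along the parallel, k = sec 33.1° = 1/0.8377 = 1.194.
Map distance = 1800 × 1.194 ≈ 2150 km.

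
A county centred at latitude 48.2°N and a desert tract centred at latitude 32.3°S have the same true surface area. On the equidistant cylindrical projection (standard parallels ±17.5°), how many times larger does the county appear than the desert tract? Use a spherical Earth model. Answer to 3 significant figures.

1.27

With standard parallel φ₀ = 17.5°, the equirectangular projection gives x = Rλ cos φ₀, y = Rφ, so h = 1 and k = cos 17.5° / cos φ.
Areal scale at 48.2°: h·k = 1.000 × 1.431 = 1.431.
Areal scale at 32.3°: h·k = 1.000 × 1.128 = 1.128.
Ratio = 1.431/1.128 ≈ 1.27.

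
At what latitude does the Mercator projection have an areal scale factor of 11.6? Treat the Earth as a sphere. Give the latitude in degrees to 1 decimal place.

72.9°

Mercator areal scale is sec²φ.
sec²φ = 11.6  ⇒  cos²φ = 0.08621  ⇒  cos φ = 0.2936.
φ = arccos(0.2936) ≈ 72.9°.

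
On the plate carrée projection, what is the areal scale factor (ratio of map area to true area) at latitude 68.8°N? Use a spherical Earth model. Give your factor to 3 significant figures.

Plate carrée maps x = Rλ, y = Rφ. The meridian scale is h = 1 and the parallel scale is k = 1/cos φ = sec φ.
Areal scale = h·k = 1 × sec φ; at 68.8°, h = 1.000, k = 2.765, so h·k = 2.765.

2.77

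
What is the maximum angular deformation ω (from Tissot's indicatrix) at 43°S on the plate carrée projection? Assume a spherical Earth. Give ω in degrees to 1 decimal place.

Plate carrée maps x = Rλ, y = Rφ. The meridian scale is h = 1 and the parallel scale is k = 1/cos φ = sec φ.
At 43°: h = 1.000, k = 1.367; principal scales a = 1.367, b = 1.000.
sin(ω/2) = (a − b)/(a + b) = 0.3673/2.367 = 0.1552, so ω = 2 arcsin(0.1552) ≈ 17.9°.

17.9°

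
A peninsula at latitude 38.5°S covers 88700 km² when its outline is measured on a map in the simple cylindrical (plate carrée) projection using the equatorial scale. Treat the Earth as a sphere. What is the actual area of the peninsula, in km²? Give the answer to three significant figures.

For the equirectangular projection with φ₀ = 0 (plate carrée), h = 1 along meridians and k = sec φ along parallels.
Areal scale = h·k = 1 × sec φ; at 38.5°, h = 1.000, k = 1.278, so h·k = 1.278.
True area = apparent / (areal scale) = 88700 / 1.278 ≈ 69400 km².

69400 km²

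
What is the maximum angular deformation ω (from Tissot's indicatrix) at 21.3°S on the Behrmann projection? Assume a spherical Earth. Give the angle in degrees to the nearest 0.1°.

Behrmann is a cylindrical equal-area projection with standard parallels at ±30°. Cylindrical equal-area (φ₀ = 30°): h = cos φ / cos 30° along meridians, k = cos 30° / cos φ along parallels; h·k = 1.
At 21.3°: h = 1.076, k = 0.9295; principal scales a = 1.076, b = 0.9295.
sin(ω/2) = (a − b)/(a + b) = 0.1463/2.005 = 0.07296, so ω = 2 arcsin(0.07296) ≈ 8.4°.

8.4°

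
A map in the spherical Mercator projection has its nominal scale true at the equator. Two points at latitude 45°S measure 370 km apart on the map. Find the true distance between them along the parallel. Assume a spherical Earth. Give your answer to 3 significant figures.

For Mercator, h = k = sec φ (a conformal cylindrical projection has a single point scale, 1/cos φ).
Along the parallel at 45°, map distances are exaggerated by k = sec 45° = 1.414.
True distance = 370 / 1.414 = 370 × cos 45° ≈ 262 km.

262 km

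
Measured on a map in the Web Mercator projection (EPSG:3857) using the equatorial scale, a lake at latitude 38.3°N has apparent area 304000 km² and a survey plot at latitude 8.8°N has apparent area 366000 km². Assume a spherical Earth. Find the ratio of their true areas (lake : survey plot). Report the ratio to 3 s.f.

0.524

On Mercator the areal scale is sec²φ, so true area = apparent × cos²φ.
True area of lake: 304000 × cos²(38.3°) = 304000 × 0.6159 = 187200 km².
True area of survey plot: 366000 × cos²(8.8°) = 366000 × 0.9766 = 357400 km².
Ratio = 187200 / 357400 ≈ 0.524.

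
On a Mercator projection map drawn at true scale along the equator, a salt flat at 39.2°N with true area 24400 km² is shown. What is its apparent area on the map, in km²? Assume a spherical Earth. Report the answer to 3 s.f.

40600 km²

Mercator is conformal, so the point scale is isotropic: h = k = sec φ = 1/cos φ.
Areal scale = k² = sec²φ = 1/cos²(39.2°) = 1/0.7749² = 1.665.
Apparent area = 24400 × 1.665 ≈ 40600 km².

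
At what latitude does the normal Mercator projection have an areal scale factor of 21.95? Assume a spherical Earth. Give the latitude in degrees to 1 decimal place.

77.7°

Mercator areal scale is sec²φ.
sec²φ = 21.95  ⇒  cos²φ = 0.04556  ⇒  cos φ = 0.2134.
φ = arccos(0.2134) ≈ 77.7°.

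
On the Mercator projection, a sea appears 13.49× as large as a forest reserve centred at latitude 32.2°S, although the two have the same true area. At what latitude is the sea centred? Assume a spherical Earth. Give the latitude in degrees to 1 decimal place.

76.7°

On Mercator, (apparent₁)/(apparent₂) = sec²φ₁ / sec²φ₂ when true areas are equal.
cos²φ₂ / cos²φ₁ = 13.49  ⇒  cos φ₁ = cos 32.2° / √13.49 = 0.8462/3.673 = 0.2304.
φ₁ = arccos(0.2304) ≈ 76.7°.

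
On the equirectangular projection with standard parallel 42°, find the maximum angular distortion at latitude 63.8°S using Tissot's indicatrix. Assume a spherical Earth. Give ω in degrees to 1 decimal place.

29.5°

The equidistant cylindrical projection with φ₀ = 42° has h = 1 (meridians true) and k = cos φ₀ / cos φ along parallels.
At 63.8°: h = 1.000, k = 1.683; principal scales a = 1.683, b = 1.000.
sin(ω/2) = (a − b)/(a + b) = 0.6832/2.683 = 0.2546, so ω = 2 arcsin(0.2546) ≈ 29.5°.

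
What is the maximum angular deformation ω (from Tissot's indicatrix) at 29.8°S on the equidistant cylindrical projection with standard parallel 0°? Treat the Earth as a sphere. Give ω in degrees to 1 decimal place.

In the plate carrée (x = Rλ, y = Rφ), meridians are true-scale (h = 1) and parallels are stretched by k = sec φ.
At 29.8°: h = 1.000, k = 1.152; principal scales a = 1.152, b = 1.000.
sin(ω/2) = (a − b)/(a + b) = 0.1524/2.152 = 0.07080, so ω = 2 arcsin(0.07080) ≈ 8.1°.

8.1°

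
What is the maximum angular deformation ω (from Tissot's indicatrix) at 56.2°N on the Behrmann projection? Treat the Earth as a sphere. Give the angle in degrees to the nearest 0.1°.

49.1°

The Behrmann projection is cylindrical equal-area with φ₀ = 30°. For cylindrical equal-area with standard parallel φ₀, h = cos φ / cos φ₀ and k = cos φ₀ / cos φ, so h·k = 1.
At 56.2°: h = 0.6424, k = 1.557; principal scales a = 1.557, b = 0.6424.
sin(ω/2) = (a − b)/(a + b) = 0.9144/2.199 = 0.4158, so ω = 2 arcsin(0.4158) ≈ 49.1°.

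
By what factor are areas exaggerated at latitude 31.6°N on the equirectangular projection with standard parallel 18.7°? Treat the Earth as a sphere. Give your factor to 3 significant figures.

1.11

The equidistant cylindrical projection with φ₀ = 18.7° has h = 1 (meridians true) and k = cos φ₀ / cos φ along parallels.
Areal scale = h·k = 1 × cos φ₀ / cos φ; at 31.6°, h = 1.000, k = 1.112, so h·k = 1.112.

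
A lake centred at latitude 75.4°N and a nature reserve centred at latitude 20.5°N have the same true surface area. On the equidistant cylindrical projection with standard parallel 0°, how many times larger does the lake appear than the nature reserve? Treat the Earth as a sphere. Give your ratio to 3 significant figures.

In the plate carrée (x = Rλ, y = Rφ), meridians are true-scale (h = 1) and parallels are stretched by k = sec φ.
Areal scale at 75.4°: h·k = 1.000 × 3.967 = 3.967.
Areal scale at 20.5°: h·k = 1.000 × 1.068 = 1.068.
Ratio = 3.967/1.068 ≈ 3.72.

3.72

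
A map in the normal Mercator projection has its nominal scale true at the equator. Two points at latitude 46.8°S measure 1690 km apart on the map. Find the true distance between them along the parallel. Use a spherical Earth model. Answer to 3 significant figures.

For Mercator, h = k = sec φ (a conformal cylindrical projection has a single point scale, 1/cos φ).
Along the parallel at 46.8°, map distances are exaggerated by k = sec 46.8° = 1.461.
True distance = 1690 / 1.461 = 1690 × cos 46.8° ≈ 1160 km.

1160 km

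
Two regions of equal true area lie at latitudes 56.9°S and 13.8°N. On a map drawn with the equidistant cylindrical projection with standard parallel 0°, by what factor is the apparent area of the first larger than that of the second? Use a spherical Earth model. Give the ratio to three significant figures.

1.78

In the plate carrée (x = Rλ, y = Rφ), meridians are true-scale (h = 1) and parallels are stretched by k = sec φ.
Areal scale at 56.9°: h·k = 1.000 × 1.831 = 1.831.
Areal scale at 13.8°: h·k = 1.000 × 1.030 = 1.030.
Ratio = 1.831/1.030 ≈ 1.78.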